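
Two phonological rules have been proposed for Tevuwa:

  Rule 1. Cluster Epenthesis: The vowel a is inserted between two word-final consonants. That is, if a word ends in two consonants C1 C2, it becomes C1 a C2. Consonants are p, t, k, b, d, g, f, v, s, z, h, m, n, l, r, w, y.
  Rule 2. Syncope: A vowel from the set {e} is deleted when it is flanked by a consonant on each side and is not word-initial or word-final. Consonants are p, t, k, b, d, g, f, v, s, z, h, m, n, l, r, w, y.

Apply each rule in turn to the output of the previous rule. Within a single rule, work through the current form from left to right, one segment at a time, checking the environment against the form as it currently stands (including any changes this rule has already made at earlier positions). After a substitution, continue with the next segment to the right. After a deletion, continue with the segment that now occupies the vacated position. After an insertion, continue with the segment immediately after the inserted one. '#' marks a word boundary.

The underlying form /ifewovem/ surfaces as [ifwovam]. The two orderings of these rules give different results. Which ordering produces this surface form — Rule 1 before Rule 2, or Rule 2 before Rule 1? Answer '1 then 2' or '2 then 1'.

2 then 1

Order 1 then 2:
  1 Cluster Epenthesis: no change — [ifewovem]
  2 Syncope: [ifewovem] → [ifwovm]
  result: [ifwovm]
Order 2 then 1:
  2 Syncope: [ifewovem] → [ifwovm]
  1 Cluster Epenthesis: [ifwovm] → [ifwovam]
  result: [ifwovam]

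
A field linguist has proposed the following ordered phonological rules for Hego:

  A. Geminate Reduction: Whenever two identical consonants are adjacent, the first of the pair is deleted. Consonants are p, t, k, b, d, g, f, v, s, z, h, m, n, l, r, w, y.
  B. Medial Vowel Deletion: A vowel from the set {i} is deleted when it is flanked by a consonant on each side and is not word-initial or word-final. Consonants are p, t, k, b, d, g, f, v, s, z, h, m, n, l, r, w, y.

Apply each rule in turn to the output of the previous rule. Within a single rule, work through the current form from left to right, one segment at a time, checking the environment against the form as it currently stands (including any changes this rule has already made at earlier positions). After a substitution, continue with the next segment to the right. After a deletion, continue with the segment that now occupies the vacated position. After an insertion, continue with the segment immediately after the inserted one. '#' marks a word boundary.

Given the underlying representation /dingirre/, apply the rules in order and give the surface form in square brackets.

A Geminate Reduction: [dingirre] → [dingire]
B Medial Vowel Deletion: [dingire] → [dngre]

[dngre]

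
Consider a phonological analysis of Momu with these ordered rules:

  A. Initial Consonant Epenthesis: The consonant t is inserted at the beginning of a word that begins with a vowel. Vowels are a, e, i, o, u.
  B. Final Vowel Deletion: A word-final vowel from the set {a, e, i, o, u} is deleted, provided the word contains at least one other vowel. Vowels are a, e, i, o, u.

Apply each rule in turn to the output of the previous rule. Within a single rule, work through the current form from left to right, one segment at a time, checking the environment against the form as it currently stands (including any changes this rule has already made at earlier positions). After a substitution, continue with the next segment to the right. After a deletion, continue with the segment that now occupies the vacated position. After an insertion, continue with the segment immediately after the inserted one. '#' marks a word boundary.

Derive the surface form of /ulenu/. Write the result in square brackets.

A Initial Consonant Epenthesis: [ulenu] → [tulenu]
B Final Vowel Deletion: [tulenu] → [tulen]

[tulen]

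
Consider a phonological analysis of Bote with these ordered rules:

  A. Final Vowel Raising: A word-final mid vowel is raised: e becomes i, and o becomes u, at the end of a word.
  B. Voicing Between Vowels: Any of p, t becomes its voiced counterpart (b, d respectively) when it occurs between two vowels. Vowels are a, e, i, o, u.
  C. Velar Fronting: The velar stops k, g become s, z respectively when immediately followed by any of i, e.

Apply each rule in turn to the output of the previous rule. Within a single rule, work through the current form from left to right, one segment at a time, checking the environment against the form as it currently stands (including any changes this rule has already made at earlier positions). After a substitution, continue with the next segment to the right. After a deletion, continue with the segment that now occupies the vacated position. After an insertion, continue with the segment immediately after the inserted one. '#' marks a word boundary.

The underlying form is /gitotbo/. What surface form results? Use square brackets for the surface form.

[zidotbu]

A Final Vowel Raising: [gitotbo] → [gitotbu]
B Voicing Between Vowels: [gitotbu] → [gidotbu]
C Velar Fronting: [gidotbu] → [zidotbu]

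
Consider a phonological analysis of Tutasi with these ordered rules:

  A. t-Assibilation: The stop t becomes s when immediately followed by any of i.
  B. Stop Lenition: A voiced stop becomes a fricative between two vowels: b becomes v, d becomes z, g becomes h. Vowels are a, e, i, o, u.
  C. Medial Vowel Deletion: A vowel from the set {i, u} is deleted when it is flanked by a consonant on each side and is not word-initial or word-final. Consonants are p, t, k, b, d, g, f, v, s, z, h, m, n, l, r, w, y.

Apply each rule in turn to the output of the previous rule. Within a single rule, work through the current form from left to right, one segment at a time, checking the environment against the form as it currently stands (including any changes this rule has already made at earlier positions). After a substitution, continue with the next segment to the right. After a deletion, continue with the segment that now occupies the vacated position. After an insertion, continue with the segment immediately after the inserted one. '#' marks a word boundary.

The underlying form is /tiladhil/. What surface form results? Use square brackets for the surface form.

[sladhl]

A t-Assibilation: [tiladhil] → [siladhil]
B Stop Lenition: no change — [siladhil]
C Medial Vowel Deletion: [siladhil] → [sladhl]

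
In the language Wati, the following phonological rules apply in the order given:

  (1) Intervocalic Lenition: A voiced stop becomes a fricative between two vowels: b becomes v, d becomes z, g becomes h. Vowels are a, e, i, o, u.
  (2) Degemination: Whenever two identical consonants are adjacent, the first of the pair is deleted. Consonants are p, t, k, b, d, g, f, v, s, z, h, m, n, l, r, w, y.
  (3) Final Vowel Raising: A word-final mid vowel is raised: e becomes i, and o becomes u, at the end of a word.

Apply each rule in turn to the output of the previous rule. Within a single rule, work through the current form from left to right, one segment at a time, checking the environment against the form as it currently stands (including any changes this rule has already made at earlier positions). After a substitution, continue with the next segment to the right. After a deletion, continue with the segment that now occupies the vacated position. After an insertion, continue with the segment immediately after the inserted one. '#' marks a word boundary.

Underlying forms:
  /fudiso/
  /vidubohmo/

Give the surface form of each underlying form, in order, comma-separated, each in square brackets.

/fudiso/:
  (1) Intervocalic Lenition: [fudiso] → [fuziso]
  (2) Degemination: no change — [fuziso]
  (3) Final Vowel Raising: [fuziso] → [fuzisu]
/vidubohmo/:
  (1) Intervocalic Lenition: [vidubohmo] → [vizuvohmo]
  (2) Degemination: no change — [vizuvohmo]
  (3) Final Vowel Raising: [vizuvohmo] → [vizuvohmu]

[fuzisu], [vizuvohmu]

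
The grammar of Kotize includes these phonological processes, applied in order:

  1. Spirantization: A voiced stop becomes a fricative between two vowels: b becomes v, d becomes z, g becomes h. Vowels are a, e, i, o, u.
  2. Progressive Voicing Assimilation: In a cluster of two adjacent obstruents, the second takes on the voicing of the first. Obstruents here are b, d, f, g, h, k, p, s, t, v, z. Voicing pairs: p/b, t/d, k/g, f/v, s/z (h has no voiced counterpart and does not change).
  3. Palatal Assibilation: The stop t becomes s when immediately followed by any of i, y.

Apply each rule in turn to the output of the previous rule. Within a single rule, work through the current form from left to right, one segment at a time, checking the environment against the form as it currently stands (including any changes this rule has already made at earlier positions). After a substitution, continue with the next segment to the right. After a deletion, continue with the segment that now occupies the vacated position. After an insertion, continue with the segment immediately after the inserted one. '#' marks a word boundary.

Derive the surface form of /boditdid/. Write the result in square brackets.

1 Spirantization: [boditdid] → [bozitdid]
2 Progressive Voicing Assimilation: [bozitdid] → [bozittid]
3 Palatal Assibilation: [bozittid] → [bozitsid]

[bozitsid]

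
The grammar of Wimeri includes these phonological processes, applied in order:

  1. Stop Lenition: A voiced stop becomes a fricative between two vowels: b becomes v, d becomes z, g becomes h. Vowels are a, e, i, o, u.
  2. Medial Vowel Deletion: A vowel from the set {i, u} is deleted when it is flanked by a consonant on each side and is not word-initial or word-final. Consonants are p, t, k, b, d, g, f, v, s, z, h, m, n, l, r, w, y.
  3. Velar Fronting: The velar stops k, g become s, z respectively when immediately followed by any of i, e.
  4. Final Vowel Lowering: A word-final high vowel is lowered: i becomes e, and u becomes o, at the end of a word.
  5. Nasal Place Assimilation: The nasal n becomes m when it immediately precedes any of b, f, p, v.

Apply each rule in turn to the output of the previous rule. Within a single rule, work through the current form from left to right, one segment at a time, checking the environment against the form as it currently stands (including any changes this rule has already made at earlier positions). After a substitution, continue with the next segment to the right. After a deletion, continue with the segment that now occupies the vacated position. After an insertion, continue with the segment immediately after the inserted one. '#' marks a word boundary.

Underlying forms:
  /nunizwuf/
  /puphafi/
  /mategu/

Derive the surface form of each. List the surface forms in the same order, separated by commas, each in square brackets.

[nnzwf], [pphafe], [mateho]

/nunizwuf/:
  1 Stop Lenition: no change — [nunizwuf]
  2 Medial Vowel Deletion: [nunizwuf] → [nnzwf]
  3 Velar Fronting: no change — [nnzwf]
  4 Final Vowel Lowering: no change — [nnzwf]
  5 Nasal Place Assimilation: no change — [nnzwf]
/puphafi/:
  1 Stop Lenition: no change — [puphafi]
  2 Medial Vowel Deletion: [puphafi] → [pphafi]
  3 Velar Fronting: no change — [pphafi]
  4 Final Vowel Lowering: [pphafi] → [pphafe]
  5 Nasal Place Assimilation: no change — [pphafe]
/mategu/:
  1 Stop Lenition: [mategu] → [matehu]
  2 Medial Vowel Deletion: no change — [matehu]
  3 Velar Fronting: no change — [matehu]
  4 Final Vowel Lowering: [matehu] → [mateho]
  5 Nasal Place Assimilation: no change — [mateho]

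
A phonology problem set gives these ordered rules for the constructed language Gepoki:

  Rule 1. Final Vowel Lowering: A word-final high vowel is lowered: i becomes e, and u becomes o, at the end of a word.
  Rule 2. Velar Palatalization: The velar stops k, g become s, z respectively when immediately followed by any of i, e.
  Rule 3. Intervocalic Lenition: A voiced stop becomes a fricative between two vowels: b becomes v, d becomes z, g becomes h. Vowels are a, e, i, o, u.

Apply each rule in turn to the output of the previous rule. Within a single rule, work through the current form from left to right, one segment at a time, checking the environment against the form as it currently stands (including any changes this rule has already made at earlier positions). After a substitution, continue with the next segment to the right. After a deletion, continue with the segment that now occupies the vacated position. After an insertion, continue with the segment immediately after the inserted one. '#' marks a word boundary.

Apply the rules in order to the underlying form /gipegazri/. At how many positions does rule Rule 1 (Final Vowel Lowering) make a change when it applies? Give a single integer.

1

Rule 1 Final Vowel Lowering: [gipegazri] → [gipegazre]
Rule 2 Velar Palatalization: [gipegazre] → [zipegazre]
Rule 3 Intervocalic Lenition: [zipegazre] → [zipehazre]
Rule Rule 1 changed 1 position(s).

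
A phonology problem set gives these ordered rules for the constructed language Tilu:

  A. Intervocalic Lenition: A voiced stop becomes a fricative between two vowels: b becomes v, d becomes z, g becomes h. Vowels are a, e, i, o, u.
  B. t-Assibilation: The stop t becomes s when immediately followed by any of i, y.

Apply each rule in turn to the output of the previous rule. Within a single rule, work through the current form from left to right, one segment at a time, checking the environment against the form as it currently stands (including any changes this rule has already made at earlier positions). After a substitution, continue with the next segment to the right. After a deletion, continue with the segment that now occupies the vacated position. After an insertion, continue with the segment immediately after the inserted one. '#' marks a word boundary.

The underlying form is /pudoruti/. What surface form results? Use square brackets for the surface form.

[puzorusi]

A Intervocalic Lenition: [pudoruti] → [puzoruti]
B t-Assibilation: [puzoruti] → [puzorusi]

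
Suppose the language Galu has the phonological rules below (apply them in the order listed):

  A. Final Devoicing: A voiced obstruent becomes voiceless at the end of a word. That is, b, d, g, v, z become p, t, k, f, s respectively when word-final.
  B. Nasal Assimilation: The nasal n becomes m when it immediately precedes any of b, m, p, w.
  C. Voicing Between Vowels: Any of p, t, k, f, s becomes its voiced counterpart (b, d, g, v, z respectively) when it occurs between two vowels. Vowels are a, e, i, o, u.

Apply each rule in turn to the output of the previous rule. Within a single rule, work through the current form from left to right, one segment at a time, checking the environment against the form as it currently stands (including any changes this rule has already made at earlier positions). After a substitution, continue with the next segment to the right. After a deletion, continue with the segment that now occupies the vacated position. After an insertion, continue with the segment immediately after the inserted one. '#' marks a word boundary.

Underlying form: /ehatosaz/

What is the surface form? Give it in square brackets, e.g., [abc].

[ehadozas]

A Final Devoicing: [ehatosaz] → [ehatosas]
B Nasal Assimilation: no change — [ehatosas]
C Voicing Between Vowels: [ehatosas] → [ehadozas]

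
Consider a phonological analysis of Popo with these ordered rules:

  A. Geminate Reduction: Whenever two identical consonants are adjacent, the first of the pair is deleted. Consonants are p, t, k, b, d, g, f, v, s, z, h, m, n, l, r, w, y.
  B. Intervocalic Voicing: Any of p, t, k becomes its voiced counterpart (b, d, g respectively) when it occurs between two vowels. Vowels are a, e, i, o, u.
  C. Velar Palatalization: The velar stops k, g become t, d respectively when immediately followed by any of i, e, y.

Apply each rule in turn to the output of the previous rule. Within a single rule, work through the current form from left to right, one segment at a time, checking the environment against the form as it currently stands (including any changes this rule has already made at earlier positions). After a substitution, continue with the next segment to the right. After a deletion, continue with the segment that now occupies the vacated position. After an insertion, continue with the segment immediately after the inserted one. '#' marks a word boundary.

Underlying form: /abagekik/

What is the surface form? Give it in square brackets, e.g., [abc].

A Geminate Reduction: no change — [abagekik]
B Intervocalic Voicing: [abagekik] → [abagegik]
C Velar Palatalization: [abagegik] → [abadedik]

[abadedik]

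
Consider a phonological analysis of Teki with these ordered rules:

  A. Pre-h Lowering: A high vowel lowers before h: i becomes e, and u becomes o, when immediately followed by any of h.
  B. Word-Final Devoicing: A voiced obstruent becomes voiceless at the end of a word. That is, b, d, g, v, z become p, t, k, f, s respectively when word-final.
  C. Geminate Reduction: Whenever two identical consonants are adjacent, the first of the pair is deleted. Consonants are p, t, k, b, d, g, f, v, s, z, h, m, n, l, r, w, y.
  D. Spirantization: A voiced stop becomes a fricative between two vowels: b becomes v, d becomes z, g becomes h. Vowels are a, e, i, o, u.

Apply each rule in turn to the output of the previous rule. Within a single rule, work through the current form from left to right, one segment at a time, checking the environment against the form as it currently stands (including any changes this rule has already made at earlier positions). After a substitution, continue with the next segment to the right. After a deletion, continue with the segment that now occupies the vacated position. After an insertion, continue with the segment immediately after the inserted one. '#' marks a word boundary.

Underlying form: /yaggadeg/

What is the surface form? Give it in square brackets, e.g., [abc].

A Pre-h Lowering: no change — [yaggadeg]
B Word-Final Devoicing: [yaggadeg] → [yaggadek]
C Geminate Reduction: [yaggadek] → [yagadek]
D Spirantization: [yagadek] → [yahazek]

[yahazek]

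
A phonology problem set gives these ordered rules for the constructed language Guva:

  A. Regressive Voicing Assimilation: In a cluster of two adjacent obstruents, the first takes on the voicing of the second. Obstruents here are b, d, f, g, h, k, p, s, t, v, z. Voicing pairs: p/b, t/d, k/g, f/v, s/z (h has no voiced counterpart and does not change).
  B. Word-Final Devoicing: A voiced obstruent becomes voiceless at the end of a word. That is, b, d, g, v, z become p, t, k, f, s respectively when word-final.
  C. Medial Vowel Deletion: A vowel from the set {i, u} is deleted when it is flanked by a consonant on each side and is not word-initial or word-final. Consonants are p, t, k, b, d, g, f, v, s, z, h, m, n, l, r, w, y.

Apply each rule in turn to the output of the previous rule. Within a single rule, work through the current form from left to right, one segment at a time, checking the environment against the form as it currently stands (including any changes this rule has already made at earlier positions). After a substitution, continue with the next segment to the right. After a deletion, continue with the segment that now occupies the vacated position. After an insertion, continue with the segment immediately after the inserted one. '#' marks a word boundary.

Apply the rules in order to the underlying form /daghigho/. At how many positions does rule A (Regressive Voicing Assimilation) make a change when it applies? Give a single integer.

A Regressive Voicing Assimilation: [daghigho] → [dakhikho]
B Word-Final Devoicing: no change — [dakhikho]
C Medial Vowel Deletion: [dakhikho] → [dakhkho]
Rule A changed 2 position(s).

2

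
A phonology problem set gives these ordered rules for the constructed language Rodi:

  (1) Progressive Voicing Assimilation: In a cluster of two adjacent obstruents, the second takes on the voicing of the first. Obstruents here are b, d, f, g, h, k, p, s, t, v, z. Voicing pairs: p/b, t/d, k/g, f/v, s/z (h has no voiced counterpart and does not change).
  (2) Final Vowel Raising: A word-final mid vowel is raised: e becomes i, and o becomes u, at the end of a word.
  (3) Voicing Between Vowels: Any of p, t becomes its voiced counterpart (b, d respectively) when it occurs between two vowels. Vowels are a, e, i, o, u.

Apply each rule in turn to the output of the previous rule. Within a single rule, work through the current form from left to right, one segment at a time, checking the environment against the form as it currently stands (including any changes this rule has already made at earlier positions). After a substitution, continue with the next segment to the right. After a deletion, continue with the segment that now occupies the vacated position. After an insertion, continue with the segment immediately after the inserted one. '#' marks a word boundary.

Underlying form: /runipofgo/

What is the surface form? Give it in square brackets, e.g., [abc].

[runibofku]

(1) Progressive Voicing Assimilation: [runipofgo] → [runipofko]
(2) Final Vowel Raising: [runipofko] → [runipofku]
(3) Voicing Between Vowels: [runipofku] → [runibofku]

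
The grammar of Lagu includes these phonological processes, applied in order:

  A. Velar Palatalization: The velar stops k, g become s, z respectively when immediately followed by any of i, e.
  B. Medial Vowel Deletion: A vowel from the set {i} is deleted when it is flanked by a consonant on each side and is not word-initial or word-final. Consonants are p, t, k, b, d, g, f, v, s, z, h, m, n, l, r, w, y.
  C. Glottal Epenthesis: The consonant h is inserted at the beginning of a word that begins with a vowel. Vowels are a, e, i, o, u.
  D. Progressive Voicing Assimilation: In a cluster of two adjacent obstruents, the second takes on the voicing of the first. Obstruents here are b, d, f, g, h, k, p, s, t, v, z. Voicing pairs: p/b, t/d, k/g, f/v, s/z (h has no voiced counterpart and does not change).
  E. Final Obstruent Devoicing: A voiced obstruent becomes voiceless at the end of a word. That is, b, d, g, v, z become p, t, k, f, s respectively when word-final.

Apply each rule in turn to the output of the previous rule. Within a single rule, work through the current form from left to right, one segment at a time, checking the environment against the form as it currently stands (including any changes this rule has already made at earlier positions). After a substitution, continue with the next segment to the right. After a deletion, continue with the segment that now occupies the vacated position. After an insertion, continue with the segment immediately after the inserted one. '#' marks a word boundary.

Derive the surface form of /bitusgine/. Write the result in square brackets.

A Velar Palatalization: [bitusgine] → [bituszine]
B Medial Vowel Deletion: [bituszine] → [btuszne]
C Glottal Epenthesis: no change — [btuszne]
D Progressive Voicing Assimilation: [btuszne] → [bdussne]
E Final Obstruent Devoicing: no change — [bdussne]

[bdussne]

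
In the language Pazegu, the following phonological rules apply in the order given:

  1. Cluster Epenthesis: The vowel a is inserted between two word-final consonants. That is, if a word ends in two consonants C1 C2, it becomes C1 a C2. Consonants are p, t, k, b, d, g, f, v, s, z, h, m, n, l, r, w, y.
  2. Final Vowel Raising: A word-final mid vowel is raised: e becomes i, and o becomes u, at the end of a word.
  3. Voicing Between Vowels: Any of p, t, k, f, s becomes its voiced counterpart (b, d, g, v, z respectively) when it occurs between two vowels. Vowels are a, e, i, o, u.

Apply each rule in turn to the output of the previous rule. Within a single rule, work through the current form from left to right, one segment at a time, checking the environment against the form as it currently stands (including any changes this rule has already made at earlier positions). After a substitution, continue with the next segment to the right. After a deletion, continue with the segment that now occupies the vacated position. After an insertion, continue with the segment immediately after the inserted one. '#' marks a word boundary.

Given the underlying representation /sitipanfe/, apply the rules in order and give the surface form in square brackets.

[sidibanfi]

1 Cluster Epenthesis: no change — [sitipanfe]
2 Final Vowel Raising: [sitipanfe] → [sitipanfi]
3 Voicing Between Vowels: [sitipanfi] → [sidibanfi]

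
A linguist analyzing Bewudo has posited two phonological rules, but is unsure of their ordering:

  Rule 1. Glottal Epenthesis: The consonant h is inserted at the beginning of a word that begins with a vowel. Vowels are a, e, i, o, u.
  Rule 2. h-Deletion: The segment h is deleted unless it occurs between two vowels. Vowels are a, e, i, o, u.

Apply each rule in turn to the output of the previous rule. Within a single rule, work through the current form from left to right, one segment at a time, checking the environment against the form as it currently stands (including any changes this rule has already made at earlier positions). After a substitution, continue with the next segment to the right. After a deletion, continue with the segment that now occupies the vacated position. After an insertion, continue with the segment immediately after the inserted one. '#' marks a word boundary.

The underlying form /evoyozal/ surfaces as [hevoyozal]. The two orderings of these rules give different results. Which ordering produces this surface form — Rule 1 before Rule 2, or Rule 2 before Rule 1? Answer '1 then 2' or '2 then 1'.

2 then 1

Order 1 then 2:
  1 Glottal Epenthesis: [evoyozal] → [hevoyozal]
  2 h-Deletion: [hevoyozal] → [evoyozal]
  result: [evoyozal]
Order 2 then 1:
  2 h-Deletion: no change — [evoyozal]
  1 Glottal Epenthesis: [evoyozal] → [hevoyozal]
  result: [hevoyozal]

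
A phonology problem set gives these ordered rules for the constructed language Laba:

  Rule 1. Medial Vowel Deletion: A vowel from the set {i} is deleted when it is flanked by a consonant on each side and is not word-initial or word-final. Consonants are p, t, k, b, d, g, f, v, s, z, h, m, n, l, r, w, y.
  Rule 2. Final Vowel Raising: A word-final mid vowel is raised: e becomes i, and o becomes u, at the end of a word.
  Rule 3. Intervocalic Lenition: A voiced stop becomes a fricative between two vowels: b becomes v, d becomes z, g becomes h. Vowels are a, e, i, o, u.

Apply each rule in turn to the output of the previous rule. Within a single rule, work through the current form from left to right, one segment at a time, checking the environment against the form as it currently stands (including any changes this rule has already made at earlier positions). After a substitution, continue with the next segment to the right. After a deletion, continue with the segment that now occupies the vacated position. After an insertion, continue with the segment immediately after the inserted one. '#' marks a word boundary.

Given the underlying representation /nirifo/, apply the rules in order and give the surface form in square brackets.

Rule 1 Medial Vowel Deletion: [nirifo] → [nrfo]
Rule 2 Final Vowel Raising: [nrfo] → [nrfu]
Rule 3 Intervocalic Lenition: no change — [nrfu]

[nrfu]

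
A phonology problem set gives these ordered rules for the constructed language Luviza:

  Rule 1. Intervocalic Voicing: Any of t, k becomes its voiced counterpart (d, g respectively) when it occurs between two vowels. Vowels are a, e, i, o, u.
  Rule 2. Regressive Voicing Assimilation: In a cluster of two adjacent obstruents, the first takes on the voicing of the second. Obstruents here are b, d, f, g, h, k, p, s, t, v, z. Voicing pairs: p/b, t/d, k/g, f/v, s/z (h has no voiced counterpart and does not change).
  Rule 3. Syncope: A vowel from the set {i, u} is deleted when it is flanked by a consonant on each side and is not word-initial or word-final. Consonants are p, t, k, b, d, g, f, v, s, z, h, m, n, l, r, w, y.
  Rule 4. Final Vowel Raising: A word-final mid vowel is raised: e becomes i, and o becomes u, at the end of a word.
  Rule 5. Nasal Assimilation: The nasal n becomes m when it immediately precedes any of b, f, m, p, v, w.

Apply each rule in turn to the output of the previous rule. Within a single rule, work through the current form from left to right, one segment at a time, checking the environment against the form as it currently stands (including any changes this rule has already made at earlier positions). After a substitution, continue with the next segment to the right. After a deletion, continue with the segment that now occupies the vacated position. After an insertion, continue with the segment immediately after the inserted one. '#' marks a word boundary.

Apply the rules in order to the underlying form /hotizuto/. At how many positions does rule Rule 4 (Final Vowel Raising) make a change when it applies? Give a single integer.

Rule 1 Intervocalic Voicing: [hotizuto] → [hodizudo]
Rule 2 Regressive Voicing Assimilation: no change — [hodizudo]
Rule 3 Syncope: [hodizudo] → [hodzdo]
Rule 4 Final Vowel Raising: [hodzdo] → [hodzdu]
Rule 5 Nasal Assimilation: no change — [hodzdu]
Rule Rule 4 changed 1 position(s).

1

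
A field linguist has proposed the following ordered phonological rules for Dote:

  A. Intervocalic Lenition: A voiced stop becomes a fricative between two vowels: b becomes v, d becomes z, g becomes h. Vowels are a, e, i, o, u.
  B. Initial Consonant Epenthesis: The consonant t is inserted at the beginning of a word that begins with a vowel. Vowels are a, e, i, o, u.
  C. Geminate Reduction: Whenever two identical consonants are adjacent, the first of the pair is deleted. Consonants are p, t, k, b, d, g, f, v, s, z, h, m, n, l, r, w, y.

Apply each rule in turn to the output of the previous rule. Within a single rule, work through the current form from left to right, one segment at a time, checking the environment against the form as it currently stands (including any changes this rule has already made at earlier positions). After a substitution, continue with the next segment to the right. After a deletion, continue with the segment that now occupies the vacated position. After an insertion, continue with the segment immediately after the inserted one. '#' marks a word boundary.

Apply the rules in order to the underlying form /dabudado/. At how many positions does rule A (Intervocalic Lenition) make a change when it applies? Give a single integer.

3

A Intervocalic Lenition: [dabudado] → [davuzazo]
B Initial Consonant Epenthesis: no change — [davuzazo]
C Geminate Reduction: no change — [davuzazo]
Rule A changed 3 position(s).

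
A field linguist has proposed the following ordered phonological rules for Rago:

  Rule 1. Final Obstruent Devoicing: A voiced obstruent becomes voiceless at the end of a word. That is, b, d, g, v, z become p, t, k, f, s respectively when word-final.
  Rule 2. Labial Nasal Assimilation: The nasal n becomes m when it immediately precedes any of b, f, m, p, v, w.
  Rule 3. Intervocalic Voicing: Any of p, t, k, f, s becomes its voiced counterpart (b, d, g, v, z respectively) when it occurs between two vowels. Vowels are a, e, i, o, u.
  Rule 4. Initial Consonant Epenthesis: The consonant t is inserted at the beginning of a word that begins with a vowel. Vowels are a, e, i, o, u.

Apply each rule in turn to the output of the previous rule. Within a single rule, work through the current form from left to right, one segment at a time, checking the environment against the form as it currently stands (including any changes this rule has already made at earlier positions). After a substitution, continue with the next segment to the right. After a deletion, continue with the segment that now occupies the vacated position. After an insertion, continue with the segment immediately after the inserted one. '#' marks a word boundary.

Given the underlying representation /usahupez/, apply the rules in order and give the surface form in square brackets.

[tuzahubes]

Rule 1 Final Obstruent Devoicing: [usahupez] → [usahupes]
Rule 2 Labial Nasal Assimilation: no change — [usahupes]
Rule 3 Intervocalic Voicing: [usahupes] → [uzahubes]
Rule 4 Initial Consonant Epenthesis: [uzahubes] → [tuzahubes]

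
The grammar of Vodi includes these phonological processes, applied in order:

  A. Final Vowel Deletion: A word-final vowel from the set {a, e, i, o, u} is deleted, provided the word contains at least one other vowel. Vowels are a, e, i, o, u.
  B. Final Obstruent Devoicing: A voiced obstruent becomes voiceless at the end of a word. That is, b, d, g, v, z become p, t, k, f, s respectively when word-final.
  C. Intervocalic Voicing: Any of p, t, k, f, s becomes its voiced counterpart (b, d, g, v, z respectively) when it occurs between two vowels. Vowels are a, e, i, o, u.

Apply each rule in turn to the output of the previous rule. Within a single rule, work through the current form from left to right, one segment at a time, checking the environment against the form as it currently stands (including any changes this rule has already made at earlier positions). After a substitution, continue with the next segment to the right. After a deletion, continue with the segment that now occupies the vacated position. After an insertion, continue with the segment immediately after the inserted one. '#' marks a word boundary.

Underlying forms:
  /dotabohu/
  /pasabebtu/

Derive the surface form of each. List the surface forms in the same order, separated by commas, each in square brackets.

[dodaboh], [pazabebt]

/dotabohu/:
  A Final Vowel Deletion: [dotabohu] → [dotaboh]
  B Final Obstruent Devoicing: no change — [dotaboh]
  C Intervocalic Voicing: [dotaboh] → [dodaboh]
/pasabebtu/:
  A Final Vowel Deletion: [pasabebtu] → [pasabebt]
  B Final Obstruent Devoicing: no change — [pasabebt]
  C Intervocalic Voicing: [pasabebt] → [pazabebt]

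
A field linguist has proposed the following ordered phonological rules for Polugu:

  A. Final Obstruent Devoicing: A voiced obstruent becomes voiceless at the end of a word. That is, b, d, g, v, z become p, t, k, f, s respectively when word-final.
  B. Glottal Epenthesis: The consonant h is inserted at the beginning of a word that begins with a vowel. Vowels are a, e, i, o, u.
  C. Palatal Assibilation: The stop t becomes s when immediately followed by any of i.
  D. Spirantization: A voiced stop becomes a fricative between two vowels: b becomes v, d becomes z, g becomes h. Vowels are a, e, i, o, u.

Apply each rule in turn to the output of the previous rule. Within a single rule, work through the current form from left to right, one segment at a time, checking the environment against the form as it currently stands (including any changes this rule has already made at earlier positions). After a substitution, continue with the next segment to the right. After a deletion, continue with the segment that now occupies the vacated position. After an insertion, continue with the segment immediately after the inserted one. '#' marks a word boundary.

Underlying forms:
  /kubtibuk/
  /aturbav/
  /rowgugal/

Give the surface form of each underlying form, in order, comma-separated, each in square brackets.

/kubtibuk/:
  A Final Obstruent Devoicing: no change — [kubtibuk]
  B Glottal Epenthesis: no change — [kubtibuk]
  C Palatal Assibilation: [kubtibuk] → [kubsibuk]
  D Spirantization: [kubsibuk] → [kubsivuk]
/aturbav/:
  A Final Obstruent Devoicing: [aturbav] → [aturbaf]
  B Glottal Epenthesis: [aturbaf] → [haturbaf]
  C Palatal Assibilation: no change — [haturbaf]
  D Spirantization: no change — [haturbaf]
/rowgugal/:
  A Final Obstruent Devoicing: no change — [rowgugal]
  B Glottal Epenthesis: no change — [rowgugal]
  C Palatal Assibilation: no change — [rowgugal]
  D Spirantization: [rowgugal] → [rowguhal]

[kubsivuk], [haturbaf], [rowguhal]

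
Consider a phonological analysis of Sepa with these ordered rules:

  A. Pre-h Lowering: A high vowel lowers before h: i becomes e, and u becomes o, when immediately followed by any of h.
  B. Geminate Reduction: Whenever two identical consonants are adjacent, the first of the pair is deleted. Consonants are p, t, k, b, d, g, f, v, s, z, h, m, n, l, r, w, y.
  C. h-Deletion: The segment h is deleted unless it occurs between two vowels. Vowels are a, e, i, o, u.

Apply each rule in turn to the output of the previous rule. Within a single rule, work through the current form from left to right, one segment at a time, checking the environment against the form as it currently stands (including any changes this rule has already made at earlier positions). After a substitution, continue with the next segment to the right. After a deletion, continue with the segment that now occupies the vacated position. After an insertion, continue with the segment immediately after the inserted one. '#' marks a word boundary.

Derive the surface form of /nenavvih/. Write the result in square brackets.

A Pre-h Lowering: [nenavvih] → [nenavveh]
B Geminate Reduction: [nenavveh] → [nenaveh]
C h-Deletion: [nenaveh] → [nenave]

[nenave]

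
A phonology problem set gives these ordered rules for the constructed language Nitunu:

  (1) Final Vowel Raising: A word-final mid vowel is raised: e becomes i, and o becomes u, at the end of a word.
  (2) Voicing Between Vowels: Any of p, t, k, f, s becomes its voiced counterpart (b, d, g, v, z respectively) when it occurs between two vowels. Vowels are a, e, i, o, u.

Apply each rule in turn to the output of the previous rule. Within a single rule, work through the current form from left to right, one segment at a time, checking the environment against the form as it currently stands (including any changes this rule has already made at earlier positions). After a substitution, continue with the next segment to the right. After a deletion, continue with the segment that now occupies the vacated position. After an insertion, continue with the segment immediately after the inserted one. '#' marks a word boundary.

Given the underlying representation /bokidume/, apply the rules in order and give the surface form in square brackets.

[bogidumi]

(1) Final Vowel Raising: [bokidume] → [bokidumi]
(2) Voicing Between Vowels: [bokidumi] → [bogidumi]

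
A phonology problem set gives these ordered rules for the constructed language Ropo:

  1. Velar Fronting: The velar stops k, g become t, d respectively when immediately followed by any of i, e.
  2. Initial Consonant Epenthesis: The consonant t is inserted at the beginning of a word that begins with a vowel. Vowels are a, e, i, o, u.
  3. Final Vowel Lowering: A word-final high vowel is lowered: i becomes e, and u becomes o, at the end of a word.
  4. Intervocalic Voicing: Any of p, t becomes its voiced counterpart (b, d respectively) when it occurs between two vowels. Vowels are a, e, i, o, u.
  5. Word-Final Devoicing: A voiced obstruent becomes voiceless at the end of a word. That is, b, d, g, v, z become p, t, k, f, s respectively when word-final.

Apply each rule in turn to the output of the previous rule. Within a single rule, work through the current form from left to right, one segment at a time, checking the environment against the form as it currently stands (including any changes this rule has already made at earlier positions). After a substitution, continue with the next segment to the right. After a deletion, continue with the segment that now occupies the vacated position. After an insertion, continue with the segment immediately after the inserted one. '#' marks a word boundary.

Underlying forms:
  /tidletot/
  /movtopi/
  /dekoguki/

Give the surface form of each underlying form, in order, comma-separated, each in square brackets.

[tidledot], [movtobe], [dekogude]

/tidletot/:
  1 Velar Fronting: no change — [tidletot]
  2 Initial Consonant Epenthesis: no change — [tidletot]
  3 Final Vowel Lowering: no change — [tidletot]
  4 Intervocalic Voicing: [tidletot] → [tidledot]
  5 Word-Final Devoicing: no change — [tidledot]
/movtopi/:
  1 Velar Fronting: no change — [movtopi]
  2 Initial Consonant Epenthesis: no change — [movtopi]
  3 Final Vowel Lowering: [movtopi] → [movtope]
  4 Intervocalic Voicing: [movtope] → [movtobe]
  5 Word-Final Devoicing: no change — [movtobe]
/dekoguki/:
  1 Velar Fronting: [dekoguki] → [dekoguti]
  2 Initial Consonant Epenthesis: no change — [dekoguti]
  3 Final Vowel Lowering: [dekoguti] → [dekogute]
  4 Intervocalic Voicing: [dekogute] → [dekogude]
  5 Word-Final Devoicing: no change — [dekogude]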